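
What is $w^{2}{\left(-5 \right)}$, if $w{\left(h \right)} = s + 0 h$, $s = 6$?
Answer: $36$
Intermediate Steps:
$w{\left(h \right)} = 6$ ($w{\left(h \right)} = 6 + 0 h = 6 + 0 = 6$)
$w^{2}{\left(-5 \right)} = 6^{2} = 36$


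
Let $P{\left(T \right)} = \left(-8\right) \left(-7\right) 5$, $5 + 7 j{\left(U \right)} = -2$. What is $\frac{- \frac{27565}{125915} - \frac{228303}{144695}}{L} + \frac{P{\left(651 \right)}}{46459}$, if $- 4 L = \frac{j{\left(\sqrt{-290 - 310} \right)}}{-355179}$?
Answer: $\frac{61734122220150829928}{24184260225845} \approx 2.5527 \cdot 10^{6}$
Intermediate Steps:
$j{\left(U \right)} = -1$ ($j{\left(U \right)} = - \frac{5}{7} + \frac{1}{7} \left(-2\right) = - \frac{5}{7} - \frac{2}{7} = -1$)
$L = - \frac{1}{1420716}$ ($L = - \frac{\left(-1\right) \frac{1}{-355179}}{4} = - \frac{\left(-1\right) \left(- \frac{1}{355179}\right)}{4} = \left(- \frac{1}{4}\right) \frac{1}{355179} = - \frac{1}{1420716} \approx -7.0387 \cdot 10^{-7}$)
$P{\left(T \right)} = 280$ ($P{\left(T \right)} = 56 \cdot 5 = 280$)
$\frac{- \frac{27565}{125915} - \frac{228303}{144695}}{L} + \frac{P{\left(651 \right)}}{46459} = \frac{- \frac{27565}{125915} - \frac{228303}{144695}}{- \frac{1}{1420716}} + \frac{280}{46459} = \left(\left(-27565\right) \frac{1}{125915} - \frac{228303}{144695}\right) \left(-1420716\right) + 280 \cdot \frac{1}{46459} = \left(- \frac{5513}{25183} - \frac{228303}{144695}\right) \left(-1420716\right) + \frac{40}{6637} = \left(- \frac{6547057984}{3643854185}\right) \left(-1420716\right) + \frac{40}{6637} = \frac{9301510030796544}{3643854185} + \frac{40}{6637} = \frac{61734122220150829928}{24184260225845}$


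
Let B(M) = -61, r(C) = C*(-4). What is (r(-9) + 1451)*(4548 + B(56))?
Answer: 6672169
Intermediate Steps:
r(C) = -4*C
(r(-9) + 1451)*(4548 + B(56)) = (-4*(-9) + 1451)*(4548 - 61) = (36 + 1451)*4487 = 1487*4487 = 6672169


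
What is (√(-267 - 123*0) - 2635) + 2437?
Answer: -198 + I*√267 ≈ -198.0 + 16.34*I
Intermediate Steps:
(√(-267 - 123*0) - 2635) + 2437 = (√(-267 + 0) - 2635) + 2437 = (√(-267) - 2635) + 2437 = (I*√267 - 2635) + 2437 = (-2635 + I*√267) + 2437 = -198 + I*√267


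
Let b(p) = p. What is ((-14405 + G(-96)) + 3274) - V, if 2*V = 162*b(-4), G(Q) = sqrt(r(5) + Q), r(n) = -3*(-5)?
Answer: -10807 + 9*I ≈ -10807.0 + 9.0*I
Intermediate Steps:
r(n) = 15
G(Q) = sqrt(15 + Q)
V = -324 (V = (162*(-4))/2 = (1/2)*(-648) = -324)
((-14405 + G(-96)) + 3274) - V = ((-14405 + sqrt(15 - 96)) + 3274) - 1*(-324) = ((-14405 + sqrt(-81)) + 3274) + 324 = ((-14405 + 9*I) + 3274) + 324 = (-11131 + 9*I) + 324 = -10807 + 9*I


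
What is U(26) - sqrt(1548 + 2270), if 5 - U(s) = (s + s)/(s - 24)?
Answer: -21 - sqrt(3818) ≈ -82.790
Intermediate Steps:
U(s) = 5 - 2*s/(-24 + s) (U(s) = 5 - (s + s)/(s - 24) = 5 - 2*s/(-24 + s))
U(26) - sqrt(1548 + 2270) = 3*(-40 + 26)/(-24 + 26) - sqrt(1548 + 2270) = 3*(-14)/2 - sqrt(3818) = 3*(1/2)*(-14) - sqrt(3818) = -21 - sqrt(3818)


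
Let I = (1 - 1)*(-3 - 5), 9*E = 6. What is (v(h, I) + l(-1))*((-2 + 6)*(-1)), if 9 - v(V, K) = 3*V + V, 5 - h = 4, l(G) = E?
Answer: -68/3 ≈ -22.667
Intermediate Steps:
E = ⅔ (E = (⅑)*6 = ⅔ ≈ 0.66667)
l(G) = ⅔
h = 1 (h = 5 - 1*4 = 5 - 4 = 1)
I = 0 (I = 0*(-8) = 0)
v(V, K) = 9 - 4*V (v(V, K) = 9 - (3*V + V) = 9 - 4*V)
(v(h, I) + l(-1))*((-2 + 6)*(-1)) = ((9 - 4*1) + ⅔)*((-2 + 6)*(-1)) = ((9 - 4) + ⅔)*(4*(-1)) = (5 + ⅔)*(-4) = (17/3)*(-4) = -68/3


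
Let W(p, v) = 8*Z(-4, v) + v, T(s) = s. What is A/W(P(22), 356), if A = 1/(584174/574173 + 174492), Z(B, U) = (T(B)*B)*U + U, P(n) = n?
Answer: 574173/4886426652331880 ≈ 1.1750e-10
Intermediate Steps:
Z(B, U) = U + U*B² (Z(B, U) = (B*B)*U + U = B²*U + U = U*B² + U = U + U*B²)
W(p, v) = 137*v (W(p, v) = 8*(v*(1 + (-4)²)) + v = 8*(v*(1 + 16)) + v = 8*(v*17) + v = 8*(17*v) + v = 136*v + v = 137*v)
A = 574173/100189179290 (A = 1/(584174*(1/574173) + 174492) = 1/(584174/574173 + 174492) = 1/(100189179290/574173) = 574173/100189179290 ≈ 5.7309e-6)
A/W(P(22), 356) = 574173/(100189179290*((137*356))) = (574173/100189179290)/48772 = (574173/100189179290)*(1/48772) = 574173/4886426652331880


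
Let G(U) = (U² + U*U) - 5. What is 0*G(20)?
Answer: 0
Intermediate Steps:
G(U) = -5 + 2*U² (G(U) = (U² + U²) - 5 = 2*U² - 5 = -5 + 2*U²)
0*G(20) = 0*(-5 + 2*20²) = 0*(-5 + 2*400) = 0*(-5 + 800) = 0*795 = 0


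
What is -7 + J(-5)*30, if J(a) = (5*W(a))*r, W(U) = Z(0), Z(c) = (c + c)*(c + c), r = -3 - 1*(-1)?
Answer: -7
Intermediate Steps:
r = -2 (r = -3 + 1 = -2)
Z(c) = 4*c**2 (Z(c) = (2*c)*(2*c) = 4*c**2)
W(U) = 0 (W(U) = 4*0**2 = 4*0 = 0)
J(a) = 0 (J(a) = (5*0)*(-2) = 0*(-2) = 0)
-7 + J(-5)*30 = -7 + 0*30 = -7 + 0 = -7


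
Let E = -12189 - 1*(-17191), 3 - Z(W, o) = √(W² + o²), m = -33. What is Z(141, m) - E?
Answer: -4999 - 3*√2330 ≈ -5143.8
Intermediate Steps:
Z(W, o) = 3 - √(W² + o²)
E = 5002 (E = -12189 + 17191 = 5002)
Z(141, m) - E = (3 - √(141² + (-33)²)) - 1*5002 = (3 - √(19881 + 1089)) - 5002 = (3 - √20970) - 5002 = (3 - 3*√2330) - 5002 = -4999 - 3*√2330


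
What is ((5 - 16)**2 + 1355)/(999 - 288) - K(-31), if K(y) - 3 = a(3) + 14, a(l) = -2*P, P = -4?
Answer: -1811/79 ≈ -22.924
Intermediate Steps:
a(l) = 8 (a(l) = -2*(-4) = 8)
K(y) = 25 (K(y) = 3 + (8 + 14) = 3 + 22 = 25)
((5 - 16)**2 + 1355)/(999 - 288) - K(-31) = ((5 - 16)**2 + 1355)/(999 - 288) - 1*25 = ((-11)**2 + 1355)/711 - 25 = (121 + 1355)*(1/711) - 25 = 1476*(1/711) - 25 = 164/79 - 25 = -1811/79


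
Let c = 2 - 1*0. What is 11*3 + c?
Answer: 35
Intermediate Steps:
c = 2 (c = 2 + 0 = 2)
11*3 + c = 11*3 + 2 = 33 + 2 = 35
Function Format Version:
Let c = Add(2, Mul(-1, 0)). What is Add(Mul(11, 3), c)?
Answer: 35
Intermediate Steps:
c = 2 (c = Add(2, 0) = 2)
Add(Mul(11, 3), c) = Add(Mul(11, 3), 2) = Add(33, 2) = 35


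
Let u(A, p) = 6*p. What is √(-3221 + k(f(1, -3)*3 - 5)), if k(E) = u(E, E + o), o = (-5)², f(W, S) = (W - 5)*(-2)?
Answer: I*√2957 ≈ 54.378*I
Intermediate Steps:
f(W, S) = 10 - 2*W (f(W, S) = (-5 + W)*(-2) = 10 - 2*W)
o = 25
k(E) = 150 + 6*E (k(E) = 6*(E + 25) = 6*(25 + E) = 150 + 6*E)
√(-3221 + k(f(1, -3)*3 - 5)) = √(-3221 + (150 + 6*((10 - 2*1)*3 - 5))) = √(-3221 + (150 + 6*((10 - 2)*3 - 5))) = √(-3221 + (150 + 6*(8*3 - 5))) = √(-3221 + (150 + 6*(24 - 5))) = √(-3221 + (150 + 6*19)) = √(-3221 + (150 + 114)) = √(-3221 + 264) = √(-2957) = I*√2957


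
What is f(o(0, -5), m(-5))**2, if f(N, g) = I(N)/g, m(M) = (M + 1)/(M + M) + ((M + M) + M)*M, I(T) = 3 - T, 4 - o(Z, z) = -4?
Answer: 625/142129 ≈ 0.0043974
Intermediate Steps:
o(Z, z) = 8 (o(Z, z) = 4 - 1*(-4) = 4 + 4 = 8)
m(M) = 3*M**2 + (1 + M)/(2*M) (m(M) = (1 + M)/((2*M)) + (2*M + M)*M = (1 + M)*(1/(2*M)) + (3*M)*M = (1 + M)/(2*M) + 3*M**2 = 3*M**2 + (1 + M)/(2*M))
f(N, g) = (3 - N)/g
f(o(0, -5), m(-5))**2 = ((3 - 1*8)/(((1/2)*(1 - 5 + 6*(-5)**3)/(-5))))**2 = ((3 - 8)/(((1/2)*(-1/5)*(1 - 5 + 6*(-125)))))**2 = (-5/((1/2)*(-1/5)*(1 - 5 - 750)))**2 = (-5/((1/2)*(-1/5)*(-754)))**2 = (-5/(377/5))**2 = ((5/377)*(-5))**2 = (-25/377)**2 = 625/142129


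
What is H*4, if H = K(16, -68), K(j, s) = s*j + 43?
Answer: -4180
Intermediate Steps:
K(j, s) = 43 + j*s (K(j, s) = j*s + 43 = 43 + j*s)
H = -1045 (H = 43 + 16*(-68) = 43 - 1088 = -1045)
H*4 = -1045*4 = -4180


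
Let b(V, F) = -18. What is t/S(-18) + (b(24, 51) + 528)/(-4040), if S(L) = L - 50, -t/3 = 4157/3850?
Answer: -2078379/26441800 ≈ -0.078602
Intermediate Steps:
t = -12471/3850 ≈ -3.2392
S(L) = -50 + L
t/S(-18) + (b(24, 51) + 528)/(-4040) = -12471/(3850*(-50 - 18)) + (-18 + 528)/(-4040) = -12471/3850/(-68) + 510*(-1/4040) = -12471/3850*(-1/68) - 51/404 = 12471/261800 - 51/404 = -2078379/26441800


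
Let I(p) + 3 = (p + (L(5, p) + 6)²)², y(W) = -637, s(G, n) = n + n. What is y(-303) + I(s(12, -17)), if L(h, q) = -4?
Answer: 260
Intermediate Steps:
s(G, n) = 2*n
I(p) = -3 + (4 + p)² (I(p) = -3 + (p + (-4 + 6)²)² = -3 + (p + 2²)² = -3 + (p + 4)² = -3 + (4 + p)²)
y(-303) + I(s(12, -17)) = -637 + (-3 + (4 + 2*(-17))²) = -637 + (-3 + (4 - 34)²) = -637 + (-3 + (-30)²) = -637 + (-3 + 900) = -637 + 897 = 260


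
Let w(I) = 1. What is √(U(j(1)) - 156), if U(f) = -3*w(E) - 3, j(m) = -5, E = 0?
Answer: 9*I*√2 ≈ 12.728*I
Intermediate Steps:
U(f) = -6 (U(f) = -3*1 - 3 = -3 - 3 = -6)
√(U(j(1)) - 156) = √(-6 - 156) = √(-162) = 9*I*√2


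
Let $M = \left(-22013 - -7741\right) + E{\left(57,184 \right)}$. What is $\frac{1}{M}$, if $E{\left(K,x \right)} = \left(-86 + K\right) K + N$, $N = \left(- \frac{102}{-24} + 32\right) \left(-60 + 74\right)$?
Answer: $- \frac{2}{30835} \approx -6.4861 \cdot 10^{-5}$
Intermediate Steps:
$N = \frac{1015}{2}$ ($N = \left(\left(-102\right) \left(- \frac{1}{24}\right) + 32\right) 14 = \left(\frac{17}{4} + 32\right) 14 = \frac{145}{4} \cdot 14 = \frac{1015}{2} \approx 507.5$)
$E{\left(K,x \right)} = \frac{1015}{2} + K \left(-86 + K\right)$ ($E{\left(K,x \right)} = \left(-86 + K\right) K + \frac{1015}{2} = K \left(-86 + K\right) + \frac{1015}{2} = \frac{1015}{2} + K \left(-86 + K\right)$)
$M = - \frac{30835}{2}$ ($M = \left(-22013 - -7741\right) + \left(\frac{1015}{2} + 57^{2} - 4902\right) = \left(-22013 + 7741\right) + \left(\frac{1015}{2} + 3249 - 4902\right) = -14272 - \frac{2291}{2} = - \frac{30835}{2} \approx -15418.0$)
$\frac{1}{M} = \frac{1}{- \frac{30835}{2}} = - \frac{2}{30835}$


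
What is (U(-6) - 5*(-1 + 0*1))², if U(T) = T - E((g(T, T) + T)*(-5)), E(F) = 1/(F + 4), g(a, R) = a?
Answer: 4225/4096 ≈ 1.0315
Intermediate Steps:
E(F) = 1/(4 + F)
U(T) = T - 1/(4 - 10*T) (U(T) = T - 1/(4 + (T + T)*(-5)) = T - 1/(4 + (2*T)*(-5)) = T - 1/(4 - 10*T))
(U(-6) - 5*(-1 + 0*1))² = ((-1 + 2*(-6)*(2 - 5*(-6)))/(2*(2 - 5*(-6))) - 5*(-1 + 0*1))² = ((-1 + 2*(-6)*(2 + 30))/(2*(2 + 30)) - 5*(-1 + 0))² = ((½)*(-1 + 2*(-6)*32)/32 - 5*(-1))² = ((½)*(1/32)*(-1 - 384) + 5)² = ((½)*(1/32)*(-385) + 5)² = (-385/64 + 5)² = (-65/64)² = 4225/4096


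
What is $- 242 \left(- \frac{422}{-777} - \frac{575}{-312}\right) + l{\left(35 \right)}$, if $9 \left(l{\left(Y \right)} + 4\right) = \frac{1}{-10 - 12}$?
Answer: $- \frac{775242371}{1333332} \approx -581.43$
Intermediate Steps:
$l{\left(Y \right)} = - \frac{793}{198}$ ($l{\left(Y \right)} = -4 + \frac{1}{9 \left(-10 - 12\right)} = -4 + \frac{1}{9 \left(-22\right)} = -4 + \frac{1}{9} \left(- \frac{1}{22}\right) = -4 - \frac{1}{198} = - \frac{793}{198}$)
$- 242 \left(- \frac{422}{-777} - \frac{575}{-312}\right) + l{\left(35 \right)} = - 242 \left(- \frac{422}{-777} - \frac{575}{-312}\right) - \frac{793}{198} = - 242 \left(\left(-422\right) \left(- \frac{1}{777}\right) - - \frac{575}{312}\right) - \frac{793}{198} = - 242 \left(\frac{422}{777} + \frac{575}{312}\right) - \frac{793}{198} = \left(-242\right) \frac{64271}{26936} - \frac{793}{198} = - \frac{7776791}{13468} - \frac{793}{198} = - \frac{775242371}{1333332}$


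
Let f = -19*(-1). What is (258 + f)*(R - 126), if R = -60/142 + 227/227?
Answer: -2466685/71 ≈ -34742.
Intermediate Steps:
f = 19
R = 41/71 (R = -60*1/142 + 227*(1/227) = -30/71 + 1 = 41/71 ≈ 0.57747)
(258 + f)*(R - 126) = (258 + 19)*(41/71 - 126) = 277*(-8905/71) = -2466685/71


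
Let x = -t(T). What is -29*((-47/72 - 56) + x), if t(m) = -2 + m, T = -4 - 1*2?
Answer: 101587/72 ≈ 1410.9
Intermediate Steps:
T = -6 (T = -4 - 2 = -6)
x = 8 (x = -(-2 - 6) = -1*(-8) = 8)
-29*((-47/72 - 56) + x) = -29*((-47/72 - 56) + 8) = -29*(-4079/72 + 8) = -29*(-3503/72) = 101587/72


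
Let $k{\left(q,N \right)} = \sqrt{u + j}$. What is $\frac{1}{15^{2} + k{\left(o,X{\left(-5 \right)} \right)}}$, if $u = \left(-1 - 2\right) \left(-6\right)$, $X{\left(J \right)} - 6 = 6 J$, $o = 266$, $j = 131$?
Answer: $\frac{225}{50476} - \frac{\sqrt{149}}{50476} \approx 0.0042157$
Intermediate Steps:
$X{\left(J \right)} = 6 + 6 J$
$u = 18$ ($u = \left(-3\right) \left(-6\right) = 18$)
$k{\left(q,N \right)} = \sqrt{149}$ ($k{\left(q,N \right)} = \sqrt{18 + 131} = \sqrt{149}$)
$\frac{1}{15^{2} + k{\left(o,X{\left(-5 \right)} \right)}} = \frac{1}{15^{2} + \sqrt{149}} = \frac{1}{225 + \sqrt{149}}$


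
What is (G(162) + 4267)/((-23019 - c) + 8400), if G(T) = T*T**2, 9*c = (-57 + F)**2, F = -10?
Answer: -7660431/27212 ≈ -281.51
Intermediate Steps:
c = 4489/9 (c = (-57 - 10)**2/9 = (1/9)*(-67)**2 = (1/9)*4489 = 4489/9 ≈ 498.78)
G(T) = T**3
(G(162) + 4267)/((-23019 - c) + 8400) = (162**3 + 4267)/((-23019 - 1*4489/9) + 8400) = (4251528 + 4267)/((-23019 - 4489/9) + 8400) = 4255795/(-211660/9 + 8400) = 4255795/(-136060/9) = 4255795*(-9/136060) = -7660431/27212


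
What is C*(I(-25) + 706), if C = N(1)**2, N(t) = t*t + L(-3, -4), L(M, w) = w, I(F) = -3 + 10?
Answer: 6417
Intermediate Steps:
I(F) = 7
N(t) = -4 + t**2 (N(t) = t*t - 4 = t**2 - 4 = -4 + t**2)
C = 9 (C = (-4 + 1**2)**2 = (-4 + 1)**2 = (-3)**2 = 9)
C*(I(-25) + 706) = 9*(7 + 706) = 9*713 = 6417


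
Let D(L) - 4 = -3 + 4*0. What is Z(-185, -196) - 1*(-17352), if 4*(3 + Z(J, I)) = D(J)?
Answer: 69397/4 ≈ 17349.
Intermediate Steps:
D(L) = 1 (D(L) = 4 + (-3 + 4*0) = 4 + (-3 + 0) = 4 - 3 = 1)
Z(J, I) = -11/4 (Z(J, I) = -3 + (1/4)*1 = -3 + 1/4 = -11/4)
Z(-185, -196) - 1*(-17352) = -11/4 - 1*(-17352) = -11/4 + 17352 = 69397/4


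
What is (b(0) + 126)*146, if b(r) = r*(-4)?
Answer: 18396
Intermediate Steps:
b(r) = -4*r
(b(0) + 126)*146 = (-4*0 + 126)*146 = (0 + 126)*146 = 126*146 = 18396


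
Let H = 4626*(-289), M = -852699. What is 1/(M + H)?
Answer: -1/2189613 ≈ -4.5670e-7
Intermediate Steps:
H = -1336914
1/(M + H) = 1/(-852699 - 1336914) = 1/(-2189613) = -1/2189613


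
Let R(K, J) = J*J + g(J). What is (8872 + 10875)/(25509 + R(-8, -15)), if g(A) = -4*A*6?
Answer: 19747/26094 ≈ 0.75676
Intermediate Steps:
g(A) = -24*A
R(K, J) = J² - 24*J (R(K, J) = J*J - 24*J = J² - 24*J)
(8872 + 10875)/(25509 + R(-8, -15)) = (8872 + 10875)/(25509 - 15*(-24 - 15)) = 19747/(25509 - 15*(-39)) = 19747/(25509 + 585) = 19747/26094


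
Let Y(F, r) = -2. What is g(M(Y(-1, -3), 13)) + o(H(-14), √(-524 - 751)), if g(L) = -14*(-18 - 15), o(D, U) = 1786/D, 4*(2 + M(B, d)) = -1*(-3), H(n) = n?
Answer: 2341/7 ≈ 334.43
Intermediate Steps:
M(B, d) = -5/4 (M(B, d) = -2 + (-1*(-3))/4 = -2 + (¼)*3 = -2 + ¾ = -5/4)
g(L) = 462 (g(L) = -14*(-33) = 462)
g(M(Y(-1, -3), 13)) + o(H(-14), √(-524 - 751)) = 462 + 1786/(-14) = 462 + 1786*(-1/14) = 462 - 893/7 = 2341/7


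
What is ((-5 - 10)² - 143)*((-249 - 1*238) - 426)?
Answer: -74866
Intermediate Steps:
((-5 - 10)² - 143)*((-249 - 1*238) - 426) = ((-15)² - 143)*((-249 - 238) - 426) = (225 - 143)*(-487 - 426) = 82*(-913) = -74866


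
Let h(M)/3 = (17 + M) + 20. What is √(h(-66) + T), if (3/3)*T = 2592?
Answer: √2505 ≈ 50.050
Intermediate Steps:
T = 2592
h(M) = 111 + 3*M (h(M) = 3*((17 + M) + 20) = 3*(37 + M) = 111 + 3*M)
√(h(-66) + T) = √((111 + 3*(-66)) + 2592) = √((111 - 198) + 2592) = √(-87 + 2592) = √2505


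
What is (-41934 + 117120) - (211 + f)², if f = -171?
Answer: 73586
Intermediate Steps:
(-41934 + 117120) - (211 + f)² = (-41934 + 117120) - (211 - 171)² = 75186 - 1*40² = 75186 - 1*1600 = 75186 - 1600 = 73586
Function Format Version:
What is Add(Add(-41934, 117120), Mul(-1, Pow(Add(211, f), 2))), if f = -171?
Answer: 73586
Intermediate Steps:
Add(Add(-41934, 117120), Mul(-1, Pow(Add(211, f), 2))) = Add(Add(-41934, 117120), Mul(-1, Pow(Add(211, -171), 2))) = Add(75186, Mul(-1, Pow(40, 2))) = Add(75186, Mul(-1, 1600)) = Add(75186, -1600) = 73586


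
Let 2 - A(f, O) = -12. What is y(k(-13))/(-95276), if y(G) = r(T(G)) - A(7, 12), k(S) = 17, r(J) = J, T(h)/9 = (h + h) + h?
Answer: -445/95276 ≈ -0.0046706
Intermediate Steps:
T(h) = 27*h (T(h) = 9*((h + h) + h) = 9*(2*h + h) = 9*(3*h) = 27*h)
A(f, O) = 14 (A(f, O) = 2 - 1*(-12) = 2 + 12 = 14)
y(G) = -14 + 27*G (y(G) = 27*G - 1*14 = 27*G - 14 = -14 + 27*G)
y(k(-13))/(-95276) = (-14 + 27*17)/(-95276) = (-14 + 459)*(-1/95276) = 445*(-1/95276) = -445/95276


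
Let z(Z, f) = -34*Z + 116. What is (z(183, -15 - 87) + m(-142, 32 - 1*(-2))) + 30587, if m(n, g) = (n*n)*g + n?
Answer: 709915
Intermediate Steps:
z(Z, f) = 116 - 34*Z
m(n, g) = n + g*n**2 (m(n, g) = n**2*g + n = g*n**2 + n = n + g*n**2)
(z(183, -15 - 87) + m(-142, 32 - 1*(-2))) + 30587 = ((116 - 34*183) - 142*(1 + (32 - 1*(-2))*(-142))) + 30587 = ((116 - 6222) - 142*(1 + (32 + 2)*(-142))) + 30587 = (-6106 - 142*(1 + 34*(-142))) + 30587 = (-6106 - 142*(1 - 4828)) + 30587 = (-6106 - 142*(-4827)) + 30587 = (-6106 + 685434) + 30587 = 679328 + 30587 = 709915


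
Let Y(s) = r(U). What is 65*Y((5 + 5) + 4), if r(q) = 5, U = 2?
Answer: 325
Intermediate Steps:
Y(s) = 5
65*Y((5 + 5) + 4) = 65*5 = 325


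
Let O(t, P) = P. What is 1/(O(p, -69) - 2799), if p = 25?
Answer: -1/2868 ≈ -0.00034868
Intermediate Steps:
1/(O(p, -69) - 2799) = 1/(-69 - 2799) = 1/(-2868) = -1/2868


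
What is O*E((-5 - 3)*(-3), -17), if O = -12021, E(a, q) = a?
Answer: -288504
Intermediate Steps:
O*E((-5 - 3)*(-3), -17) = -12021*(-5 - 3)*(-3) = -(-96168)*(-3) = -12021*24 = -288504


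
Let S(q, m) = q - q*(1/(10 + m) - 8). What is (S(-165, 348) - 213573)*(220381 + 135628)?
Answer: -27409346159391/358 ≈ -7.6562e+10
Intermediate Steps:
S(q, m) = q - q*(-8 + 1/(10 + m))
(S(-165, 348) - 213573)*(220381 + 135628) = (-165*(89 + 9*348)/(10 + 348) - 213573)*(220381 + 135628) = (-165*(89 + 3132)/358 - 213573)*356009 = (-165*1/358*3221 - 213573)*356009 = (-531465/358 - 213573)*356009 = -76990599/358*356009 = -27409346159391/358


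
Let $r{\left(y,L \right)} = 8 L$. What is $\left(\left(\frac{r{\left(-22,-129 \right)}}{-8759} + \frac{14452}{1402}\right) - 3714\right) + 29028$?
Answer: $\frac{155493469492}{6140059} \approx 25324.0$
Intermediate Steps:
$\left(\left(\frac{r{\left(-22,-129 \right)}}{-8759} + \frac{14452}{1402}\right) - 3714\right) + 29028 = \left(\left(\frac{8 \left(-129\right)}{-8759} + \frac{14452}{1402}\right) - 3714\right) + 29028 = \left(\left(\left(-1032\right) \left(- \frac{1}{8759}\right) + 14452 \cdot \frac{1}{1402}\right) - 3714\right) + 29028 = \left(\left(\frac{1032}{8759} + \frac{7226}{701}\right) - 3714\right) + 29028 = \left(\frac{64015966}{6140059} - 3714\right) + 29028 = - \frac{22740163160}{6140059} + 29028 = \frac{155493469492}{6140059}$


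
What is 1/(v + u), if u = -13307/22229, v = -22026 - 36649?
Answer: -22229/1304299882 ≈ -1.7043e-5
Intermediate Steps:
v = -58675
u = -13307/22229 (u = -13307*1/22229 = -13307/22229 ≈ -0.59863)
1/(v + u) = 1/(-58675 - 13307/22229) = 1/(-1304299882/22229) = -22229/1304299882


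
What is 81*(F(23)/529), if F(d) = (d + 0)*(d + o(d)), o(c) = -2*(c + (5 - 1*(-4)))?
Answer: -3321/23 ≈ -144.39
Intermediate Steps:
o(c) = -18 - 2*c (o(c) = -2*(c + (5 + 4)) = -2*(c + 9) = -2*(9 + c) = -18 - 2*c)
F(d) = d*(-18 - d) (F(d) = (d + 0)*(d + (-18 - 2*d)) = d*(-18 - d))
81*(F(23)/529) = 81*((23*(-18 - 1*23))/529) = 81*((23*(-18 - 23))*(1/529)) = 81*((23*(-41))*(1/529)) = 81*(-943*1/529) = 81*(-41/23) = -3321/23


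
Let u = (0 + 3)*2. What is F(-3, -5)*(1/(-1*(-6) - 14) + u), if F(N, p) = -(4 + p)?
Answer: 47/8 ≈ 5.8750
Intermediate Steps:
F(N, p) = -4 - p
u = 6 (u = 3*2 = 6)
F(-3, -5)*(1/(-1*(-6) - 14) + u) = (-4 - 1*(-5))*(1/(-1*(-6) - 14) + 6) = (-4 + 5)*(1/(6 - 14) + 6) = 1*(1/(-8) + 6) = 1*(-1/8 + 6) = 1*(47/8) = 47/8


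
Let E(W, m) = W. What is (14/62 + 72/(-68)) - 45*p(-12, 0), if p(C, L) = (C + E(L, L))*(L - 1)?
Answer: -285019/527 ≈ -540.83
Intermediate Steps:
p(C, L) = (-1 + L)*(C + L) (p(C, L) = (C + L)*(L - 1) = (C + L)*(-1 + L) = (-1 + L)*(C + L))
(14/62 + 72/(-68)) - 45*p(-12, 0) = (14/62 + 72/(-68)) - 45*(0**2 - 1*(-12) - 1*0 - 12*0) = (14*(1/62) + 72*(-1/68)) - 45*(0 + 12 + 0 + 0) = (7/31 - 18/17) - 45*12 = -439/527 - 540 = -285019/527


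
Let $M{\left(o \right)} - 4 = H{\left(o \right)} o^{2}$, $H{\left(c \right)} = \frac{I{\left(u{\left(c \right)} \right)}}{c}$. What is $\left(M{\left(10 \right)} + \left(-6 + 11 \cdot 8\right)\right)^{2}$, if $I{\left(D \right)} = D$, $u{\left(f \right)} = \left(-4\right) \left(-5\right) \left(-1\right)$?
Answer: $12996$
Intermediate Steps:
$u{\left(f \right)} = -20$ ($u{\left(f \right)} = 20 \left(-1\right) = -20$)
$H{\left(c \right)} = - \frac{20}{c}$
$M{\left(o \right)} = 4 - 20 o$ ($M{\left(o \right)} = 4 + - \frac{20}{o} o^{2} = 4 - 20 o$)
$\left(M{\left(10 \right)} + \left(-6 + 11 \cdot 8\right)\right)^{2} = \left(\left(4 - 200\right) + \left(-6 + 11 \cdot 8\right)\right)^{2} = \left(\left(4 - 200\right) + \left(-6 + 88\right)\right)^{2} = \left(-196 + 82\right)^{2} = \left(-114\right)^{2} = 12996$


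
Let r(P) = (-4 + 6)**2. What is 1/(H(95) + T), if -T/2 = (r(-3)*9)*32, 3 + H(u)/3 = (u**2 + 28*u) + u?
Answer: 1/33027 ≈ 3.0278e-5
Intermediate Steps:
H(u) = -9 + 3*u**2 + 87*u (H(u) = -9 + 3*((u**2 + 28*u) + u) = -9 + 3*(u**2 + 29*u) = -9 + (3*u**2 + 87*u) = -9 + 3*u**2 + 87*u)
r(P) = 4 (r(P) = 2**2 = 4)
T = -2304 (T = -2*4*9*32 = -72*32 = -2*1152 = -2304)
1/(H(95) + T) = 1/((-9 + 3*95**2 + 87*95) - 2304) = 1/((-9 + 3*9025 + 8265) - 2304) = 1/((-9 + 27075 + 8265) - 2304) = 1/(35331 - 2304) = 1/33027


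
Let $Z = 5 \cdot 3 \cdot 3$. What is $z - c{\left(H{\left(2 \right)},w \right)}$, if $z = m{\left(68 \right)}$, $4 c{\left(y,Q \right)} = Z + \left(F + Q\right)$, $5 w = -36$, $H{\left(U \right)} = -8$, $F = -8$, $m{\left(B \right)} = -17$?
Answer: $- \frac{489}{20} \approx -24.45$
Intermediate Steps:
$w = - \frac{36}{5}$ ($w = \frac{1}{5} \left(-36\right) = - \frac{36}{5} \approx -7.2$)
$Z = 45$ ($Z = 15 \cdot 3 = 45$)
$c{\left(y,Q \right)} = \frac{37}{4} + \frac{Q}{4}$ ($c{\left(y,Q \right)} = \frac{45 + \left(-8 + Q\right)}{4} = \frac{37 + Q}{4} = \frac{37}{4} + \frac{Q}{4}$)
$z = -17$
$z - c{\left(H{\left(2 \right)},w \right)} = -17 - \left(\frac{37}{4} + \frac{1}{4} \left(- \frac{36}{5}\right)\right) = -17 - \left(\frac{37}{4} - \frac{9}{5}\right) = -17 - \frac{149}{20} = - \frac{489}{20}$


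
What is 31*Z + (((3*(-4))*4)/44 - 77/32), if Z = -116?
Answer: -1267023/352 ≈ -3599.5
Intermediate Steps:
31*Z + (((3*(-4))*4)/44 - 77/32) = 31*(-116) + (((3*(-4))*4)/44 - 77/32) = -3596 + (-12*4*(1/44) - 77*1/32) = -3596 + (-48*1/44 - 77/32) = -3596 + (-12/11 - 77/32) = -3596 - 1231/352 = -1267023/352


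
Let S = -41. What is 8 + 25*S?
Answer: -1017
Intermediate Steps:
8 + 25*S = 8 + 25*(-41) = 8 - 1025 = -1017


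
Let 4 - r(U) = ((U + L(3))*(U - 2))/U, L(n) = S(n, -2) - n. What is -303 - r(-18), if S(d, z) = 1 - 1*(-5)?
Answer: -971/3 ≈ -323.67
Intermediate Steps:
S(d, z) = 6 (S(d, z) = 1 + 5 = 6)
L(n) = 6 - n
r(U) = 4 - (-2 + U)*(3 + U)/U (r(U) = 4 - (U + (6 - 1*3))*(U - 2)/U = 4 - (U + (6 - 3))*(-2 + U)/U = 4 - (U + 3)*(-2 + U)/U = 4 - (3 + U)*(-2 + U)/U = 4 - (-2 + U)*(3 + U)/U)
-303 - r(-18) = -303 - (3 - 1*(-18) + 6/(-18)) = -303 - (3 + 18 + 6*(-1/18)) = -303 - (3 + 18 - ⅓) = -303 - 1*62/3 = -303 - 62/3 = -971/3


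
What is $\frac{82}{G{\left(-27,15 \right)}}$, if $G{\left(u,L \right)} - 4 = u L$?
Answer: $- \frac{82}{401} \approx -0.20449$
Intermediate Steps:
$G{\left(u,L \right)} = 4 + L u$ ($G{\left(u,L \right)} = 4 + u L = 4 + L u$)
$\frac{82}{G{\left(-27,15 \right)}} = \frac{82}{4 + 15 \left(-27\right)} = \frac{82}{4 - 405} = \frac{82}{-401} = 82 \left(- \frac{1}{401}\right) = - \frac{82}{401}$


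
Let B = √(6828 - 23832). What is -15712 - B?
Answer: -15712 - 2*I*√4251 ≈ -15712.0 - 130.4*I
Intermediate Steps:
B = 2*I*√4251 (B = √(-17004) = 2*I*√4251 ≈ 130.4*I)
-15712 - B = -15712 - 2*I*√4251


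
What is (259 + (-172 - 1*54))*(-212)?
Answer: -6996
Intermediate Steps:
(259 + (-172 - 1*54))*(-212) = (259 + (-172 - 54))*(-212) = (259 - 226)*(-212) = 33*(-212) = -6996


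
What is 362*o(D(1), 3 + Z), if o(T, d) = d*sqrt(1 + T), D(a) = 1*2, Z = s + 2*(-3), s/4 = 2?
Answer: 1810*sqrt(3) ≈ 3135.0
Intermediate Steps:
s = 8 (s = 4*2 = 8)
Z = 2 (Z = 8 + 2*(-3) = 8 - 6 = 2)
D(a) = 2
362*o(D(1), 3 + Z) = 362*((3 + 2)*sqrt(1 + 2)) = 362*(5*sqrt(3)) = 1810*sqrt(3)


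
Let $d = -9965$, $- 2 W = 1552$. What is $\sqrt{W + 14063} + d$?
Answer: $-9965 + \sqrt{13287} \approx -9849.7$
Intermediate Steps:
$W = -776$ ($W = \left(- \frac{1}{2}\right) 1552 = -776$)
$\sqrt{W + 14063} + d = \sqrt{-776 + 14063} - 9965 = \sqrt{13287} - 9965 = -9965 + \sqrt{13287}$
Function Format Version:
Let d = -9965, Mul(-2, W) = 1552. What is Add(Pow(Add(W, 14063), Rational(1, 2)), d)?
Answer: Add(-9965, Pow(13287, Rational(1, 2))) ≈ -9849.7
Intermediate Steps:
W = -776 (W = Mul(Rational(-1, 2), 1552) = -776)
Add(Pow(Add(W, 14063), Rational(1, 2)), d) = Add(Pow(Add(-776, 14063), Rational(1, 2)), -9965) = Add(Pow(13287, Rational(1, 2)), -9965) = Add(-9965, Pow(13287, Rational(1, 2)))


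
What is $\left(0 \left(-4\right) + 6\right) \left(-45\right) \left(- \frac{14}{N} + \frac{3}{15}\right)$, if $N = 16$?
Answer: $\frac{729}{4} \approx 182.25$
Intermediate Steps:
$\left(0 \left(-4\right) + 6\right) \left(-45\right) \left(- \frac{14}{N} + \frac{3}{15}\right) = \left(0 \left(-4\right) + 6\right) \left(-45\right) \left(- \frac{14}{16} + \frac{3}{15}\right) = \left(0 + 6\right) \left(-45\right) \left(\left(-14\right) \frac{1}{16} + 3 \cdot \frac{1}{15}\right) = 6 \left(-45\right) \left(- \frac{7}{8} + \frac{1}{5}\right) = \left(-270\right) \left(- \frac{27}{40}\right) = \frac{729}{4}$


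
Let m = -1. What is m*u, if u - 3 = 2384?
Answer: -2387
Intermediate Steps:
u = 2387 (u = 3 + 2384 = 2387)
m*u = -1*2387 = -2387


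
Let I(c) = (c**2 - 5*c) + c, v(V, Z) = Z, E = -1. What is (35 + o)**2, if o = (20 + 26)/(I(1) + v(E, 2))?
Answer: 121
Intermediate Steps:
I(c) = c**2 - 4*c
o = -46 (o = (20 + 26)/(1*(-4 + 1) + 2) = 46/(1*(-3) + 2) = 46/(-3 + 2) = 46/(-1) = 46*(-1) = -46)
(35 + o)**2 = (35 - 46)**2 = (-11)**2 = 121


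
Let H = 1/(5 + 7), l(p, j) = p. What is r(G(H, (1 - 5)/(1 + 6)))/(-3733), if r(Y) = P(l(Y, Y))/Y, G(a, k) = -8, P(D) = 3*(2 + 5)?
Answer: 21/29864 ≈ 0.00070319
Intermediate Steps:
P(D) = 21 (P(D) = 3*7 = 21)
H = 1/12 ≈ 0.083333
r(Y) = 21/Y
r(G(H, (1 - 5)/(1 + 6)))/(-3733) = (21/(-8))/(-3733) = (21*(-⅛))*(-1/3733) = -21/8*(-1/3733) = 21/29864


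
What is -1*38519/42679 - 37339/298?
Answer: -123466911/978334 ≈ -126.20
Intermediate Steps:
-1*38519/42679 - 37339/298 = -38519*1/42679 - 37339*1/298 = -2963/3283 - 37339/298 = -123466911/978334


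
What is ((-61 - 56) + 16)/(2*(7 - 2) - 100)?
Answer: 101/90 ≈ 1.1222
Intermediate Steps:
((-61 - 56) + 16)/(2*(7 - 2) - 100) = (-117 + 16)/(2*5 - 100) = -101/(10 - 100) = -101/(-90) = -1/90*(-101) = 101/90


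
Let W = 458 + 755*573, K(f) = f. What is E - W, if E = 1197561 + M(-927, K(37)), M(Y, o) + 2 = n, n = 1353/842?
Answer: 643698565/842 ≈ 7.6449e+5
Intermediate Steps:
n = 1353/842 (n = 1353*(1/842) = 1353/842 ≈ 1.6069)
M(Y, o) = -331/842 (M(Y, o) = -2 + 1353/842 = -331/842)
W = 433073 (W = 458 + 432615 = 433073)
E = 1008346031/842 (E = 1197561 - 331/842 = 1008346031/842 ≈ 1.1976e+6)
E - W = 1008346031/842 - 1*433073 = 1008346031/842 - 433073 = 643698565/842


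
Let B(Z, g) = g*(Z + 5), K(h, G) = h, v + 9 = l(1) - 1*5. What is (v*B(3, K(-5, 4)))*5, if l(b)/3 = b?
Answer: 2200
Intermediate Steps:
l(b) = 3*b
v = -11 (v = -9 + (3*1 - 1*5) = -9 + (3 - 5) = -9 - 2 = -11)
B(Z, g) = g*(5 + Z)
(v*B(3, K(-5, 4)))*5 = -(-55)*(5 + 3)*5 = -(-55)*8*5 = -11*(-40)*5 = 440*5 = 2200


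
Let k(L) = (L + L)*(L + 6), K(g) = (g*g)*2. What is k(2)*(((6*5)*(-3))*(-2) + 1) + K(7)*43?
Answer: 10006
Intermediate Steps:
K(g) = 2*g**2 (K(g) = g**2*2 = 2*g**2)
k(L) = 2*L*(6 + L) (k(L) = (2*L)*(6 + L) = 2*L*(6 + L))
k(2)*(((6*5)*(-3))*(-2) + 1) + K(7)*43 = (2*2*(6 + 2))*(((6*5)*(-3))*(-2) + 1) + (2*7**2)*43 = (2*2*8)*((30*(-3))*(-2) + 1) + (2*49)*43 = 32*(-90*(-2) + 1) + 98*43 = 32*(180 + 1) + 4214 = 32*181 + 4214 = 5792 + 4214 = 10006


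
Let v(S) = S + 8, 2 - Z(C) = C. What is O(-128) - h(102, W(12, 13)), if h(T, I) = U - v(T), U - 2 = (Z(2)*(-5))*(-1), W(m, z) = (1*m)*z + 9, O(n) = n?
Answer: -20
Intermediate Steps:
Z(C) = 2 - C
W(m, z) = 9 + m*z (W(m, z) = m*z + 9 = 9 + m*z)
v(S) = 8 + S
U = 2 (U = 2 + ((2 - 1*2)*(-5))*(-1) = 2 + ((2 - 2)*(-5))*(-1) = 2 + (0*(-5))*(-1) = 2 + 0*(-1) = 2 + 0 = 2)
h(T, I) = -6 - T (h(T, I) = 2 - (8 + T) = 2 + (-8 - T) = -6 - T)
O(-128) - h(102, W(12, 13)) = -128 - (-6 - 1*102) = -128 - (-6 - 102) = -128 - 1*(-108) = -128 + 108 = -20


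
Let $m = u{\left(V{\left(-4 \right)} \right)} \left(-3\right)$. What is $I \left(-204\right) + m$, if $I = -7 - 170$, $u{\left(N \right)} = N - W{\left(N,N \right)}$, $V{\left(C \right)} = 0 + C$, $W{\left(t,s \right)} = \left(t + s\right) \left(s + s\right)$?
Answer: $36312$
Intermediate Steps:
$W{\left(t,s \right)} = 2 s \left(s + t\right)$ ($W{\left(t,s \right)} = \left(s + t\right) 2 s = 2 s \left(s + t\right)$)
$V{\left(C \right)} = C$
$u{\left(N \right)} = N - 4 N^{2}$ ($u{\left(N \right)} = N - 2 N \left(N + N\right) = N - 2 N 2 N = N - 4 N^{2}$)
$I = -177$ ($I = -7 - 170 = -177$)
$m = 204$ ($m = - 4 \left(1 - -16\right) \left(-3\right) = - 4 \left(1 + 16\right) \left(-3\right) = \left(-4\right) 17 \left(-3\right) = \left(-68\right) \left(-3\right) = 204$)
$I \left(-204\right) + m = \left(-177\right) \left(-204\right) + 204 = 36108 + 204 = 36312$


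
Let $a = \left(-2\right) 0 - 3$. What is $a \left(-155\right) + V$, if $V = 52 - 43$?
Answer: $474$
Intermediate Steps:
$V = 9$ ($V = 52 - 43 = 9$)
$a = -3$ ($a = 0 - 3 = -3$)
$a \left(-155\right) + V = \left(-3\right) \left(-155\right) + 9 = 465 + 9 = 474$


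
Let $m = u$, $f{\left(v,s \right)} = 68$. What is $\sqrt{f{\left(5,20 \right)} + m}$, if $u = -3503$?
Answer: $i \sqrt{3435} \approx 58.609 i$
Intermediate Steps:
$m = -3503$
$\sqrt{f{\left(5,20 \right)} + m} = \sqrt{68 - 3503} = \sqrt{-3435} = i \sqrt{3435}$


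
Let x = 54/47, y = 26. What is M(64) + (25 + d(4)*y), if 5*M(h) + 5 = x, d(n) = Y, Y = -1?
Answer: -416/235 ≈ -1.7702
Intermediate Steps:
x = 54/47 (x = 54*(1/47) = 54/47 ≈ 1.1489)
d(n) = -1
M(h) = -181/235 (M(h) = -1 + (⅕)*(54/47) = -1 + 54/235 = -181/235)
M(64) + (25 + d(4)*y) = -181/235 + (25 - 1*26) = -181/235 + (25 - 26) = -181/235 - 1 = -416/235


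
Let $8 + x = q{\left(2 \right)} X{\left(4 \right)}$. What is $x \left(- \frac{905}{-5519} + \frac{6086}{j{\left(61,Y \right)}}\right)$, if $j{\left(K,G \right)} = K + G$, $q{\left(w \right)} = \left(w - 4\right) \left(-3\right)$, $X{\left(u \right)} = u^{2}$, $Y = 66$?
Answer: $\frac{2965914072}{700913} \approx 4231.5$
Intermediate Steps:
$q{\left(w \right)} = 12 - 3 w$ ($q{\left(w \right)} = \left(-4 + w\right) \left(-3\right) = 12 - 3 w$)
$j{\left(K,G \right)} = G + K$
$x = 88$ ($x = -8 + \left(12 - 6\right) 4^{2} = -8 + \left(12 - 6\right) 16 = -8 + 6 \cdot 16 = -8 + 96 = 88$)
$x \left(- \frac{905}{-5519} + \frac{6086}{j{\left(61,Y \right)}}\right) = 88 \left(- \frac{905}{-5519} + \frac{6086}{66 + 61}\right) = 88 \left(\left(-905\right) \left(- \frac{1}{5519}\right) + \frac{6086}{127}\right) = 88 \left(\frac{905}{5519} + 6086 \cdot \frac{1}{127}\right) = 88 \left(\frac{905}{5519} + \frac{6086}{127}\right) = 88 \cdot \frac{33703569}{700913} = \frac{2965914072}{700913}$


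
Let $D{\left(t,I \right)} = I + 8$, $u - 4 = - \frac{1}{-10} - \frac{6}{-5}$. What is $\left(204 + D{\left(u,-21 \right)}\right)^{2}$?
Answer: $36481$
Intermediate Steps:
$u = \frac{53}{10}$ ($u = 4 - \left(- \frac{1}{10} - \frac{6}{5}\right) = 4 - - \frac{13}{10} = 4 + \left(\frac{1}{10} + \frac{6}{5}\right) = 4 + \frac{13}{10} = \frac{53}{10} \approx 5.3$)
$D{\left(t,I \right)} = 8 + I$
$\left(204 + D{\left(u,-21 \right)}\right)^{2} = \left(204 + \left(8 - 21\right)\right)^{2} = \left(204 - 13\right)^{2} = 191^{2} = 36481$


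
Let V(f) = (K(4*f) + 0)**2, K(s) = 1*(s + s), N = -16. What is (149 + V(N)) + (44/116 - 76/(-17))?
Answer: 8153160/493 ≈ 16538.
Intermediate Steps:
K(s) = 2*s (K(s) = 1*(2*s) = 2*s)
V(f) = 64*f**2 (V(f) = (2*(4*f) + 0)**2 = (8*f + 0)**2 = (8*f)**2 = 64*f**2)
(149 + V(N)) + (44/116 - 76/(-17)) = (149 + 64*(-16)**2) + (44/116 - 76/(-17)) = (149 + 64*256) + (44*(1/116) - 76*(-1/17)) = (149 + 16384) + (11/29 + 76/17) = 16533 + 2391/493 = 8153160/493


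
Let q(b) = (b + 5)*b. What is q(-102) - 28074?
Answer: -18180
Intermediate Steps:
q(b) = b*(5 + b) (q(b) = (5 + b)*b = b*(5 + b))
q(-102) - 28074 = -102*(5 - 102) - 28074 = -102*(-97) - 28074 = 9894 - 28074 = -18180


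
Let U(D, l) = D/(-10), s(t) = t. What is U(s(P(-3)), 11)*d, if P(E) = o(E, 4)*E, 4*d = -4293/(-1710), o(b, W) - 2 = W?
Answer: 4293/3800 ≈ 1.1297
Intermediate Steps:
o(b, W) = 2 + W
d = 477/760 (d = (-4293/(-1710))/4 = (-4293*(-1/1710))/4 = (¼)*(477/190) = 477/760 ≈ 0.62763)
P(E) = 6*E (P(E) = (2 + 4)*E = 6*E)
U(D, l) = -D/10 (U(D, l) = D*(-⅒) = -D/10)
U(s(P(-3)), 11)*d = -3*(-3)/5*(477/760) = -⅒*(-18)*(477/760) = (9/5)*(477/760) = 4293/3800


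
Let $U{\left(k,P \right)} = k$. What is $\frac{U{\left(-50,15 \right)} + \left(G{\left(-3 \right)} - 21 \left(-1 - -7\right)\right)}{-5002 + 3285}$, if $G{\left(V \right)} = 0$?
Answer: $\frac{176}{1717} \approx 0.1025$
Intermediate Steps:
$\frac{U{\left(-50,15 \right)} + \left(G{\left(-3 \right)} - 21 \left(-1 - -7\right)\right)}{-5002 + 3285} = \frac{-50 + \left(0 - 21 \left(-1 - -7\right)\right)}{-5002 + 3285} = \frac{-50 + \left(0 - 21 \left(-1 + 7\right)\right)}{-1717} = \left(-50 + \left(0 - 126\right)\right) \left(- \frac{1}{1717}\right) = \left(-50 - 126\right) \left(- \frac{1}{1717}\right) = \left(-176\right) \left(- \frac{1}{1717}\right) = \frac{176}{1717}$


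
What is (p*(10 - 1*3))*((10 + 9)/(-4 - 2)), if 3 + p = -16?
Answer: 2527/6 ≈ 421.17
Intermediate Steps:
p = -19 (p = -3 - 16 = -19)
(p*(10 - 1*3))*((10 + 9)/(-4 - 2)) = (-19*(10 - 1*3))*((10 + 9)/(-4 - 2)) = (-19*(10 - 3))*(19/(-6)) = (-19*7)*(19*(-⅙)) = -133*(-19/6) = 2527/6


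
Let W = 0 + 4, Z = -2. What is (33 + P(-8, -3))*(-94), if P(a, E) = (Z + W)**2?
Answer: -3478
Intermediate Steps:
W = 4
P(a, E) = 4 (P(a, E) = (-2 + 4)**2 = 2**2 = 4)
(33 + P(-8, -3))*(-94) = (33 + 4)*(-94) = 37*(-94) = -3478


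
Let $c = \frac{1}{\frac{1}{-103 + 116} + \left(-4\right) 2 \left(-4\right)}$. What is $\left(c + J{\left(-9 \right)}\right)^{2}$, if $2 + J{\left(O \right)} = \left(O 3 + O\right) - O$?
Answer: $\frac{145926400}{173889} \approx 839.19$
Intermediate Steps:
$c = \frac{13}{417}$ ($c = \frac{1}{\frac{1}{13} - -32} = \frac{1}{\frac{1}{13} + 32} = \frac{1}{\frac{417}{13}} = \frac{13}{417} \approx 0.031175$)
$J{\left(O \right)} = -2 + 3 O$ ($J{\left(O \right)} = -2 + \left(\left(O 3 + O\right) - O\right) = -2 + \left(\left(3 O + O\right) - O\right) = -2 + \left(4 O - O\right) = -2 + 3 O$)
$\left(c + J{\left(-9 \right)}\right)^{2} = \left(\frac{13}{417} + \left(-2 + 3 \left(-9\right)\right)\right)^{2} = \left(\frac{13}{417} - 29\right)^{2} = \left(- \frac{12080}{417}\right)^{2} = \frac{145926400}{173889}$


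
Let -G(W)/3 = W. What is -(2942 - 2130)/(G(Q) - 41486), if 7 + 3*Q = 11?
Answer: 406/20745 ≈ 0.019571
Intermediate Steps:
Q = 4/3 (Q = -7/3 + (⅓)*11 = -7/3 + 11/3 = 4/3 ≈ 1.3333)
G(W) = -3*W
-(2942 - 2130)/(G(Q) - 41486) = -(2942 - 2130)/(-3*4/3 - 41486) = -812/(-4 - 41486) = -812/(-41490) = -812*(-1)/41490 = -1*(-406/20745) = 406/20745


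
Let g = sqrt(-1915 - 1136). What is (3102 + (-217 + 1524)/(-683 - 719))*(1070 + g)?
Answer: 2326017895/701 + 13043091*I*sqrt(339)/1402 ≈ 3.3181e+6 + 1.7129e+5*I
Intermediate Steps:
g = 3*I*sqrt(339) (g = sqrt(-3051) = 3*I*sqrt(339) ≈ 55.236*I)
(3102 + (-217 + 1524)/(-683 - 719))*(1070 + g) = (3102 + (-217 + 1524)/(-683 - 719))*(1070 + 3*I*sqrt(339)) = (3102 + 1307/(-1402))*(1070 + 3*I*sqrt(339)) = (3102 + 1307*(-1/1402))*(1070 + 3*I*sqrt(339)) = (3102 - 1307/1402)*(1070 + 3*I*sqrt(339)) = 4347697*(1070 + 3*I*sqrt(339))/1402 = 2326017895/701 + 13043091*I*sqrt(339)/1402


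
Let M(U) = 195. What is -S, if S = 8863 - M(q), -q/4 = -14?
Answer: -8668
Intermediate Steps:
q = 56 (q = -4*(-14) = 56)
S = 8668 (S = 8863 - 1*195 = 8863 - 195 = 8668)
-S = -1*8668 = -8668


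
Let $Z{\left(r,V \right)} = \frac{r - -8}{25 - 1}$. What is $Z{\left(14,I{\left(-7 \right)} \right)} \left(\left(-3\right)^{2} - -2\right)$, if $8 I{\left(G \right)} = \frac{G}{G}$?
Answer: $\frac{121}{12} \approx 10.083$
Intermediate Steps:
$I{\left(G \right)} = \frac{1}{8}$ ($I{\left(G \right)} = \frac{G \frac{1}{G}}{8} = \frac{1}{8} \cdot 1 = \frac{1}{8}$)
$Z{\left(r,V \right)} = \frac{1}{3} + \frac{r}{24}$ ($Z{\left(r,V \right)} = \frac{r + 8}{24} = \left(8 + r\right) \frac{1}{24} = \frac{1}{3} + \frac{r}{24}$)
$Z{\left(14,I{\left(-7 \right)} \right)} \left(\left(-3\right)^{2} - -2\right) = \left(\frac{1}{3} + \frac{1}{24} \cdot 14\right) \left(\left(-3\right)^{2} - -2\right) = \left(\frac{1}{3} + \frac{7}{12}\right) \left(9 + 2\right) = \frac{11}{12} \cdot 11 = \frac{121}{12}$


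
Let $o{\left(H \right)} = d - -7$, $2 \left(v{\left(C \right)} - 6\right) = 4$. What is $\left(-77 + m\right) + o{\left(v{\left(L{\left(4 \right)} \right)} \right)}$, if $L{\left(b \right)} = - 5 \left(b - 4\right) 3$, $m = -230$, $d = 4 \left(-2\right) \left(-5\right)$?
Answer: $-260$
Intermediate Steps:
$d = 40$ ($d = \left(-8\right) \left(-5\right) = 40$)
$L{\left(b \right)} = 60 - 15 b$ ($L{\left(b \right)} = - 5 \left(-4 + b\right) 3 = \left(20 - 5 b\right) 3 = 60 - 15 b$)
$v{\left(C \right)} = 8$ ($v{\left(C \right)} = 6 + \frac{1}{2} \cdot 4 = 6 + 2 = 8$)
$o{\left(H \right)} = 47$ ($o{\left(H \right)} = 40 - -7 = 40 + 7 = 47$)
$\left(-77 + m\right) + o{\left(v{\left(L{\left(4 \right)} \right)} \right)} = \left(-77 - 230\right) + 47 = -307 + 47 = -260$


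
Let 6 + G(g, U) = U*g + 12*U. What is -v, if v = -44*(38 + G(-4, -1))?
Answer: 1056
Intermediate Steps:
G(g, U) = -6 + 12*U + U*g (G(g, U) = -6 + (U*g + 12*U) = -6 + (12*U + U*g) = -6 + 12*U + U*g)
v = -1056 (v = -44*(38 + (-6 + 12*(-1) - 1*(-4))) = -44*(38 + (-6 - 12 + 4)) = -44*(38 - 14) = -44*24 = -1056)
-v = -1*(-1056) = 1056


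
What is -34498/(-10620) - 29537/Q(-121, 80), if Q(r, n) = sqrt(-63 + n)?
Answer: 17249/5310 - 29537*sqrt(17)/17 ≈ -7160.5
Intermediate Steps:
-34498/(-10620) - 29537/Q(-121, 80) = -34498/(-10620) - 29537/sqrt(-63 + 80) = -34498*(-1/10620) - 29537*sqrt(17)/17 = 17249/5310 - 29537*sqrt(17)/17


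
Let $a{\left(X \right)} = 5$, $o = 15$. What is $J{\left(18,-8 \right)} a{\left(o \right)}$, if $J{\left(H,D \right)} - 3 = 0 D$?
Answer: $15$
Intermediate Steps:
$J{\left(H,D \right)} = 3$ ($J{\left(H,D \right)} = 3 + 0 D = 3 + 0 = 3$)
$J{\left(18,-8 \right)} a{\left(o \right)} = 3 \cdot 5 = 15$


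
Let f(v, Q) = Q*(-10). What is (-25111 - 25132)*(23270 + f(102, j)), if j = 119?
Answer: -1109365440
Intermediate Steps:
f(v, Q) = -10*Q
(-25111 - 25132)*(23270 + f(102, j)) = (-25111 - 25132)*(23270 - 10*119) = -50243*(23270 - 1190) = -50243*22080 = -1109365440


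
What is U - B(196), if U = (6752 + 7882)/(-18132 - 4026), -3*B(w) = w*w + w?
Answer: 47528933/3693 ≈ 12870.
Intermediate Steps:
B(w) = -w/3 - w**2/3 (B(w) = -(w*w + w)/3 = -(w**2 + w)/3 = -(w + w**2)/3 = -w/3 - w**2/3)
U = -813/1231 (U = 14634/(-22158) = 14634*(-1/22158) = -813/1231 ≈ -0.66044)
U - B(196) = -813/1231 - (-1)*196*(1 + 196)/3 = -813/1231 - (-1)*196*197/3 = -813/1231 - 1*(-38612/3) = -813/1231 + 38612/3 = 47528933/3693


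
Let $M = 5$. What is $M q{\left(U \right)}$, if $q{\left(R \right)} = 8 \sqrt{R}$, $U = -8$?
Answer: $80 i \sqrt{2} \approx 113.14 i$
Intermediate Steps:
$M q{\left(U \right)} = 5 \cdot 8 \sqrt{-8} = 5 \cdot 8 \cdot 2 i \sqrt{2} = 5 \cdot 16 i \sqrt{2} = 80 i \sqrt{2}$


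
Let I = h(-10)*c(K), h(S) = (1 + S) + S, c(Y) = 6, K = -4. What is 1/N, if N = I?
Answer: -1/114 ≈ -0.0087719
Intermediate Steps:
h(S) = 1 + 2*S
I = -114 (I = (1 + 2*(-10))*6 = (1 - 20)*6 = -19*6 = -114)
N = -114
1/N = 1/(-114) = -1/114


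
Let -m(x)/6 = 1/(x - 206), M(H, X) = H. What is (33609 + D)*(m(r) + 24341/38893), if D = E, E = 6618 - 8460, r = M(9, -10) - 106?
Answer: 80568323109/3928193 ≈ 20510.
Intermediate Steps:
r = -97 (r = 9 - 106 = -97)
E = -1842
m(x) = -6/(-206 + x) (m(x) = -6/(x - 206) = -6/(-206 + x))
D = -1842
(33609 + D)*(m(r) + 24341/38893) = (33609 - 1842)*(-6/(-206 - 97) + 24341/38893) = 31767*(-6/(-303) + 24341*(1/38893)) = 31767*(-6*(-1/303) + 24341/38893) = 31767*(2/101 + 24341/38893) = 31767*(2536227/3928193) = 80568323109/3928193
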